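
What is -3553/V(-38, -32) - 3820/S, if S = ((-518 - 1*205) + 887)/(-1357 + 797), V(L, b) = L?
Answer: 1077267/82 ≈ 13137.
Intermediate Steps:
S = -41/140 (S = ((-518 - 205) + 887)/(-560) = (-723 + 887)*(-1/560) = 164*(-1/560) = -41/140 ≈ -0.29286)
-3553/V(-38, -32) - 3820/S = -3553/(-38) - 3820/(-41/140) = -3553*(-1/38) - 3820*(-140/41) = 187/2 + 534800/41 = 1077267/82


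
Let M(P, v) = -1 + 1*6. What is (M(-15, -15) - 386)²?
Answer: 145161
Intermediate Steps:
M(P, v) = 5 (M(P, v) = -1 + 6 = 5)
(M(-15, -15) - 386)² = (5 - 386)² = (-381)² = 145161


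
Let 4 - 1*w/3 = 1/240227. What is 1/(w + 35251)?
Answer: 240227/8471124698 ≈ 2.8358e-5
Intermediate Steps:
w = 2882721/240227 (w = 12 - 3/240227 = 2882721/240227 ≈ 12.000)
1/(w + 35251) = 1/(2882721/240227 + 35251) = 1/(8471124698/240227) = 240227/8471124698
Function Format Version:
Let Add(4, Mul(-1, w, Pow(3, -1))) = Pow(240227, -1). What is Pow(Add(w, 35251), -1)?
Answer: Rational(240227, 8471124698) ≈ 2.8358e-5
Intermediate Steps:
w = Rational(2882721, 240227) (w = Add(12, Mul(-3, Pow(240227, -1))) = Add(12, Mul(-3, Rational(1, 240227))) = Add(12, Rational(-3, 240227)) = Rational(2882721, 240227) ≈ 12.000)
Pow(Add(w, 35251), -1) = Pow(Add(Rational(2882721, 240227), 35251), -1) = Pow(Rational(8471124698, 240227), -1) = Rational(240227, 8471124698)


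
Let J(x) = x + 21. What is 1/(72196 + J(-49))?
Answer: 1/72168 ≈ 1.3857e-5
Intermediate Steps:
J(x) = 21 + x
1/(72196 + J(-49)) = 1/(72196 + (21 - 49)) = 1/(72196 - 28) = 1/72168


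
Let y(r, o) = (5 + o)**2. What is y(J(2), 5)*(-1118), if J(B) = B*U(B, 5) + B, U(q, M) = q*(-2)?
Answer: -111800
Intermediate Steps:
U(q, M) = -2*q
J(B) = B - 2*B**2 (J(B) = B*(-2*B) + B = -2*B**2 + B = B - 2*B**2)
y(J(2), 5)*(-1118) = (5 + 5)**2*(-1118) = 10**2*(-1118) = 100*(-1118) = -111800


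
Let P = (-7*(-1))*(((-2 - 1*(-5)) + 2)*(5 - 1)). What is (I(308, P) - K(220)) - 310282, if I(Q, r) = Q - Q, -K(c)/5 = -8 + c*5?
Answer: -304822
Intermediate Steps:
K(c) = 40 - 25*c (K(c) = -5*(-8 + c*5) = -5*(-8 + 5*c) = 40 - 25*c)
P = 140 (P = 7*(((-2 + 5) + 2)*4) = 7*((3 + 2)*4) = 7*(5*4) = 7*20 = 140)
I(Q, r) = 0
(I(308, P) - K(220)) - 310282 = (0 - (40 - 25*220)) - 310282 = (0 - (40 - 5500)) - 310282 = (0 - 1*(-5460)) - 310282 = (0 + 5460) - 310282 = 5460 - 310282 = -304822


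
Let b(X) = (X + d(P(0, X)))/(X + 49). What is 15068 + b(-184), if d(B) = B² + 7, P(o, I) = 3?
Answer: 678116/45 ≈ 15069.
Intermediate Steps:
d(B) = 7 + B²
b(X) = (16 + X)/(49 + X) (b(X) = (X + (7 + 3²))/(X + 49) = (X + (7 + 9))/(49 + X) = (X + 16)/(49 + X) = (16 + X)/(49 + X))
15068 + b(-184) = 15068 + (16 - 184)/(49 - 184) = 15068 - 168/(-135) = 15068 - 1/135*(-168) = 15068 + 56/45 = 678116/45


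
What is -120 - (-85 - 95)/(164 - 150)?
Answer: -750/7 ≈ -107.14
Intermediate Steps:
-120 - (-85 - 95)/(164 - 150) = -120 - (-180)/14 = -120 - 1*(-90/7) = -120 + 90/7 = -750/7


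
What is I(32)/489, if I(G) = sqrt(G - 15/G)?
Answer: sqrt(2018)/3912 ≈ 0.011483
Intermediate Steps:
I(32)/489 = sqrt(32 - 15/32)/489 = sqrt(32 - 15*1/32)*(1/489) = sqrt(32 - 15/32)*(1/489) = sqrt(1009/32)*(1/489) = (sqrt(2018)/8)*(1/489) = sqrt(2018)/3912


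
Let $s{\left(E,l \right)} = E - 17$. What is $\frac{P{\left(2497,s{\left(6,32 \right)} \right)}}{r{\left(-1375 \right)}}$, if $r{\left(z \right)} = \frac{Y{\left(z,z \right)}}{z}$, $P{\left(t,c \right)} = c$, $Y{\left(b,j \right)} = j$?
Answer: $-11$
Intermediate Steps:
$s{\left(E,l \right)} = -17 + E$ ($s{\left(E,l \right)} = E - 17 = -17 + E$)
$r{\left(z \right)} = 1$ ($r{\left(z \right)} = \frac{z}{z} = 1$)
$\frac{P{\left(2497,s{\left(6,32 \right)} \right)}}{r{\left(-1375 \right)}} = \frac{-17 + 6}{1} = \left(-11\right) 1 = -11$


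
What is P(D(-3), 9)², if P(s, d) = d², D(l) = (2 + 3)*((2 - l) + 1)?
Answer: 6561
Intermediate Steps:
D(l) = 15 - 5*l (D(l) = 5*(3 - l) = 15 - 5*l)
P(D(-3), 9)² = (9²)² = 81² = 6561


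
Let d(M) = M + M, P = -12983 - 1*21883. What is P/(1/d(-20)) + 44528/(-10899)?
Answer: 15200136832/10899 ≈ 1.3946e+6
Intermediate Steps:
P = -34866 (P = -12983 - 21883 = -34866)
d(M) = 2*M
P/(1/d(-20)) + 44528/(-10899) = -34866*2*(-20) + 44528/(-10899) = -34866/(1/(-40)) + 44528*(-1/10899) = -34866/(-1/40) - 44528/10899 = -34866*(-40) - 44528/10899 = 1394640 - 44528/10899 = 15200136832/10899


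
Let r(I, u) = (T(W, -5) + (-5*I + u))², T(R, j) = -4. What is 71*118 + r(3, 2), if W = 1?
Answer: 8667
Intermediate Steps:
r(I, u) = (-4 + u - 5*I)² (r(I, u) = (-4 + (-5*I + u))² = (-4 + (u - 5*I))² = (-4 + u - 5*I)²)
71*118 + r(3, 2) = 71*118 + (4 - 1*2 + 5*3)² = 8378 + (4 - 2 + 15)² = 8378 + 17² = 8378 + 289 = 8667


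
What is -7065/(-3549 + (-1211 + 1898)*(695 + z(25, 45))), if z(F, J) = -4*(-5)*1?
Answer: -785/54184 ≈ -0.014488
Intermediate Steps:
z(F, J) = 20 (z(F, J) = 20*1 = 20)
-7065/(-3549 + (-1211 + 1898)*(695 + z(25, 45))) = -7065/(-3549 + (-1211 + 1898)*(695 + 20)) = -7065/(-3549 + 687*715) = -7065/(-3549 + 491205) = -7065/487656 = -7065*1/487656 = -785/54184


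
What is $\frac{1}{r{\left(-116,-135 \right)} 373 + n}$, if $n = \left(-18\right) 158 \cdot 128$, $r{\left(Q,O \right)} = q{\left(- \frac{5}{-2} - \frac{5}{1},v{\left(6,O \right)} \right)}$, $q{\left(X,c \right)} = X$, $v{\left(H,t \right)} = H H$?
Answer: $- \frac{2}{729929} \approx -2.74 \cdot 10^{-6}$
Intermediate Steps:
$v{\left(H,t \right)} = H^{2}$
$r{\left(Q,O \right)} = - \frac{5}{2}$ ($r{\left(Q,O \right)} = - \frac{5}{-2} - \frac{5}{1} = \left(-5\right) \left(- \frac{1}{2}\right) - 5 = \frac{5}{2} - 5 = - \frac{5}{2}$)
$n = -364032$ ($n = \left(-2844\right) 128 = -364032$)
$\frac{1}{r{\left(-116,-135 \right)} 373 + n} = \frac{1}{\left(- \frac{5}{2}\right) 373 - 364032} = \frac{1}{- \frac{1865}{2} - 364032} = \frac{1}{- \frac{729929}{2}} = - \frac{2}{729929}$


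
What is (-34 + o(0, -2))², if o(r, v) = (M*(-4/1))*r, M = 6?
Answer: 1156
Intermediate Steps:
o(r, v) = -24*r (o(r, v) = (6*(-4/1))*r = (6*(-4*1))*r = (6*(-4))*r = -24*r)
(-34 + o(0, -2))² = (-34 - 24*0)² = (-34 + 0)² = (-34)² = 1156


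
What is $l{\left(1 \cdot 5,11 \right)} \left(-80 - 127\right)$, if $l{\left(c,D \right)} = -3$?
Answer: $621$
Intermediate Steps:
$l{\left(1 \cdot 5,11 \right)} \left(-80 - 127\right) = - 3 \left(-80 - 127\right) = \left(-3\right) \left(-207\right) = 621$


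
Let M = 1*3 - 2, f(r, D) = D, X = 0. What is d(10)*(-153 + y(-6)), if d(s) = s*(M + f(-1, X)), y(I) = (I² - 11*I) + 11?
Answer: -400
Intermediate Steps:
M = 1 (M = 3 - 2 = 1)
y(I) = 11 + I² - 11*I
d(s) = s (d(s) = s*(1 + 0) = s*1 = s)
d(10)*(-153 + y(-6)) = 10*(-153 + (11 + (-6)² - 11*(-6))) = 10*(-153 + (11 + 36 + 66)) = 10*(-153 + 113) = 10*(-40) = -400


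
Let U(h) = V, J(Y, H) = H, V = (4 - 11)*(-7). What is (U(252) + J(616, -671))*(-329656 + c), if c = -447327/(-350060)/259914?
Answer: 135189961494349547/659315180 ≈ 2.0505e+8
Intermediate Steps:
V = 49 (V = -7*(-7) = 49)
c = 6483/1318630360 (c = -447327*(-1/350060)*(1/259914) = (19449/15220)*(1/259914) = 6483/1318630360 ≈ 4.9165e-6)
U(h) = 49
(U(252) + J(616, -671))*(-329656 + c) = (49 - 671)*(-329656 + 6483/1318630360) = -622*(-434694409949677/1318630360) = 135189961494349547/659315180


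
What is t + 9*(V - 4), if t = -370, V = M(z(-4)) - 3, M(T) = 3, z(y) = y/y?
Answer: -406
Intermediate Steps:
z(y) = 1
V = 0 (V = 3 - 3 = 0)
t + 9*(V - 4) = -370 + 9*(0 - 4) = -370 + 9*(-4) = -370 - 36 = -406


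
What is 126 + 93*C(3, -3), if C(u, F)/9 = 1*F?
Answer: -2385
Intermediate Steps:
C(u, F) = 9*F (C(u, F) = 9*(1*F) = 9*F)
126 + 93*C(3, -3) = 126 + 93*(9*(-3)) = 126 + 93*(-27) = 126 - 2511 = -2385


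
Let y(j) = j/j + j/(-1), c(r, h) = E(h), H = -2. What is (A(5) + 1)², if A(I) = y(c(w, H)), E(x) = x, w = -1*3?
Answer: 16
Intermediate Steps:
w = -3
c(r, h) = h
y(j) = 1 - j (y(j) = 1 + j*(-1) = 1 - j)
A(I) = 3 (A(I) = 1 - 1*(-2) = 1 + 2 = 3)
(A(5) + 1)² = (3 + 1)² = 4² = 16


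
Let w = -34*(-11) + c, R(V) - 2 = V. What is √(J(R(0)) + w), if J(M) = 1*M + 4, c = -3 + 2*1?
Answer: √379 ≈ 19.468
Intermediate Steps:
R(V) = 2 + V
c = -1 (c = -3 + 2 = -1)
J(M) = 4 + M (J(M) = M + 4 = 4 + M)
w = 373 (w = -34*(-11) - 1 = 374 - 1 = 373)
√(J(R(0)) + w) = √((4 + (2 + 0)) + 373) = √((4 + 2) + 373) = √(6 + 373) = √379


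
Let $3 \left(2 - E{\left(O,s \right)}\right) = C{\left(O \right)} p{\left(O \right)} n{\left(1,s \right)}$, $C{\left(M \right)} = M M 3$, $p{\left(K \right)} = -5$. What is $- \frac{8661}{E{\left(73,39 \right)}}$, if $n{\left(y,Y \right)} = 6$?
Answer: $- \frac{8661}{159872} \approx -0.054175$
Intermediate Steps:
$C{\left(M \right)} = 3 M^{2}$ ($C{\left(M \right)} = M^{2} \cdot 3 = 3 M^{2}$)
$E{\left(O,s \right)} = 2 + 30 O^{2}$ ($E{\left(O,s \right)} = 2 - \frac{3 O^{2} \left(-5\right) 6}{3} = 2 - \frac{- 15 O^{2} \cdot 6}{3} = 2 - \frac{\left(-90\right) O^{2}}{3} = 2 + 30 O^{2}$)
$- \frac{8661}{E{\left(73,39 \right)}} = - \frac{8661}{2 + 30 \cdot 73^{2}} = - \frac{8661}{2 + 30 \cdot 5329} = - \frac{8661}{2 + 159870} = - \frac{8661}{159872}$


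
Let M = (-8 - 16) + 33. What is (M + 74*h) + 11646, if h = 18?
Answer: 12987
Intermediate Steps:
M = 9 (M = -24 + 33 = 9)
(M + 74*h) + 11646 = (9 + 74*18) + 11646 = (9 + 1332) + 11646 = 1341 + 11646 = 12987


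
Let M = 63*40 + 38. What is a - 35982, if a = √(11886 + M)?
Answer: -35982 + 2*√3611 ≈ -35862.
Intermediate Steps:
M = 2558 (M = 2520 + 38 = 2558)
a = 2*√3611 (a = √(11886 + 2558) = √14444 = 2*√3611 ≈ 120.18)
a - 35982 = 2*√3611 - 35982 = -35982 + 2*√3611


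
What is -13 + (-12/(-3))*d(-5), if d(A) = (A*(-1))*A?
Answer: -113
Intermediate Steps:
d(A) = -A² (d(A) = (-A)*A = -A²)
-13 + (-12/(-3))*d(-5) = -13 + (-12/(-3))*(-1*(-5)²) = -13 + (-12*(-⅓))*(-1*25) = -13 + 4*(-25) = -13 - 100 = -113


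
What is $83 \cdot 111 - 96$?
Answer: $9117$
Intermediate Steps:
$83 \cdot 111 - 96 = 9213 - 96 = 9117$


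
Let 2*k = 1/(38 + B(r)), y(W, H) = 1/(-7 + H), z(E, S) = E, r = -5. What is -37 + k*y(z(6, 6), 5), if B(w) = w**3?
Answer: -12875/348 ≈ -36.997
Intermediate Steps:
k = -1/174 (k = 1/(2*(38 + (-5)**3)) = 1/(2*(38 - 125)) = (1/2)/(-87) = (1/2)*(-1/87) = -1/174 ≈ -0.0057471)
-37 + k*y(z(6, 6), 5) = -37 - 1/(174*(-7 + 5)) = -37 - 1/174/(-2) = -37 - 1/174*(-1/2) = -37 + 1/348 = -12875/348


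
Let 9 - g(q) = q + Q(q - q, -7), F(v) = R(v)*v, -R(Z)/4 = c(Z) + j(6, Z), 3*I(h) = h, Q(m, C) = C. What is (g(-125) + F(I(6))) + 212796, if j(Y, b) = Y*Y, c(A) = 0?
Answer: 212649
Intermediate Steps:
I(h) = h/3
j(Y, b) = Y²
R(Z) = -144 (R(Z) = -4*(0 + 6²) = -4*(0 + 36) = -4*36 = -144)
F(v) = -144*v
g(q) = 16 - q (g(q) = 9 - (q - 7) = 9 - (-7 + q) = 9 + (7 - q) = 16 - q)
(g(-125) + F(I(6))) + 212796 = ((16 - 1*(-125)) - 48*6) + 212796 = ((16 + 125) - 144*2) + 212796 = (141 - 288) + 212796 = -147 + 212796 = 212649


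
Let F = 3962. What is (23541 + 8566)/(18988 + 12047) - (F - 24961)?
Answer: 651736072/31035 ≈ 21000.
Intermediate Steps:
(23541 + 8566)/(18988 + 12047) - (F - 24961) = (23541 + 8566)/(18988 + 12047) - (3962 - 24961) = 32107/31035 - 1*(-20999) = 32107*(1/31035) + 20999 = 32107/31035 + 20999 = 651736072/31035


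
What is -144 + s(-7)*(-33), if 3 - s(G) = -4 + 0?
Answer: -375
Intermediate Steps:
s(G) = 7 (s(G) = 3 - (-4 + 0) = 3 - 1*(-4) = 3 + 4 = 7)
-144 + s(-7)*(-33) = -144 + 7*(-33) = -144 - 231 = -375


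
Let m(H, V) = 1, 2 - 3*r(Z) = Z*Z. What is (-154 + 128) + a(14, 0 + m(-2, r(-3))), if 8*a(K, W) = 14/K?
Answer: -207/8 ≈ -25.875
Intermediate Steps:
r(Z) = ⅔ - Z²/3 (r(Z) = ⅔ - Z*Z/3 = ⅔ - Z²/3)
a(K, W) = 7/(4*K) (a(K, W) = (14/K)/8 = 7/(4*K))
(-154 + 128) + a(14, 0 + m(-2, r(-3))) = (-154 + 128) + (7/4)/14 = -26 + (7/4)*(1/14) = -26 + ⅛ = -207/8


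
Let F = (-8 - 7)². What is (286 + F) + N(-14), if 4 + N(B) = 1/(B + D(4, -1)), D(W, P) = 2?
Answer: 6083/12 ≈ 506.92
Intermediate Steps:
F = 225 (F = (-15)² = 225)
N(B) = -4 + 1/(2 + B) (N(B) = -4 + 1/(B + 2) = -4 + 1/(2 + B))
(286 + F) + N(-14) = (286 + 225) + (-7 - 4*(-14))/(2 - 14) = 511 + (-7 + 56)/(-12) = 511 - 1/12*49 = 511 - 49/12 = 6083/12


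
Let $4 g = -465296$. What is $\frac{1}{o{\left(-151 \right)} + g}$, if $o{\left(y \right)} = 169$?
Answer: $- \frac{1}{116155} \approx -8.6092 \cdot 10^{-6}$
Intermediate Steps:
$g = -116324$ ($g = \frac{1}{4} \left(-465296\right) = -116324$)
$\frac{1}{o{\left(-151 \right)} + g} = \frac{1}{169 - 116324} = \frac{1}{-116155} = - \frac{1}{116155}$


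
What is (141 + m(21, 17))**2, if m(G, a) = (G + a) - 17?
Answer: 26244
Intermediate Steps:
m(G, a) = -17 + G + a
(141 + m(21, 17))**2 = (141 + (-17 + 21 + 17))**2 = (141 + 21)**2 = 162**2 = 26244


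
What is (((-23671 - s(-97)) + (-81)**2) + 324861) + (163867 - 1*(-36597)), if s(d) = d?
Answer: 508312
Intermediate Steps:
(((-23671 - s(-97)) + (-81)**2) + 324861) + (163867 - 1*(-36597)) = (((-23671 - 1*(-97)) + (-81)**2) + 324861) + (163867 - 1*(-36597)) = (((-23671 + 97) + 6561) + 324861) + (163867 + 36597) = ((-23574 + 6561) + 324861) + 200464 = (-17013 + 324861) + 200464 = 307848 + 200464 = 508312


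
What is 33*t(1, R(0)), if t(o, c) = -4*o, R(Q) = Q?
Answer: -132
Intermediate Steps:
33*t(1, R(0)) = 33*(-4*1) = 33*(-4) = -132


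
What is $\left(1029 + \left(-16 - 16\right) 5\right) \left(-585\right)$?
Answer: $-508365$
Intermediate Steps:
$\left(1029 + \left(-16 - 16\right) 5\right) \left(-585\right) = \left(1029 - 160\right) \left(-585\right) = 869 \left(-585\right) = -508365$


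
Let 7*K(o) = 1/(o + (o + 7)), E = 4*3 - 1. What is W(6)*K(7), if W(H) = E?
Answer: 11/147 ≈ 0.074830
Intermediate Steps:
E = 11 (E = 12 - 1 = 11)
W(H) = 11
K(o) = 1/(7*(7 + 2*o)) (K(o) = 1/(7*(o + (o + 7))) = 1/(7*(o + (7 + o))) = 1/(7*(7 + 2*o)))
W(6)*K(7) = 11*(1/(7*(7 + 2*7))) = 11*(1/(7*(7 + 14))) = 11*((⅐)/21) = 11*((⅐)*(1/21)) = 11*(1/147) = 11/147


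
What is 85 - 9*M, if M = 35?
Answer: -230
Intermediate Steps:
85 - 9*M = 85 - 9*35 = 85 - 315 = -230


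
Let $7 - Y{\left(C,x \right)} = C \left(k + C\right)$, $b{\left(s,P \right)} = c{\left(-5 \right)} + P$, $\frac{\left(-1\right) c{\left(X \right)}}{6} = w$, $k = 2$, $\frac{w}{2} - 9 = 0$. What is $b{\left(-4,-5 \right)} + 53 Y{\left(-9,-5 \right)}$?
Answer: $-3081$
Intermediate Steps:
$w = 18$ ($w = 18 + 2 \cdot 0 = 18 + 0 = 18$)
$c{\left(X \right)} = -108$ ($c{\left(X \right)} = \left(-6\right) 18 = -108$)
$b{\left(s,P \right)} = -108 + P$
$Y{\left(C,x \right)} = 7 - C \left(2 + C\right)$
$b{\left(-4,-5 \right)} + 53 Y{\left(-9,-5 \right)} = \left(-108 - 5\right) + 53 \left(7 - \left(-9\right)^{2} - -18\right) = -113 + 53 \left(7 - 81 + 18\right) = -113 + 53 \left(-56\right) = -113 - 2968 = -3081$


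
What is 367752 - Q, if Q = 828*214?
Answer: 190560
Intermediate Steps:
Q = 177192
367752 - Q = 367752 - 1*177192 = 367752 - 177192 = 190560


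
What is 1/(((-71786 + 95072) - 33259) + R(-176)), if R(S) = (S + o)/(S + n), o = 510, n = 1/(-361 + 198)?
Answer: -28689/286169839 ≈ -0.00010025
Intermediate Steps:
n = -1/163 (n = 1/(-163) = -1/163 ≈ -0.0061350)
R(S) = (510 + S)/(-1/163 + S) (R(S) = (S + 510)/(S - 1/163) = (510 + S)/(-1/163 + S))
1/(((-71786 + 95072) - 33259) + R(-176)) = 1/(((-71786 + 95072) - 33259) + 163*(510 - 176)/(-1 + 163*(-176))) = 1/((23286 - 33259) + 163*334/(-1 - 28688)) = 1/(-9973 + 163*334/(-28689)) = 1/(-9973 + 163*(-1/28689)*334) = 1/(-9973 - 54442/28689) = 1/(-286169839/28689) = -28689/286169839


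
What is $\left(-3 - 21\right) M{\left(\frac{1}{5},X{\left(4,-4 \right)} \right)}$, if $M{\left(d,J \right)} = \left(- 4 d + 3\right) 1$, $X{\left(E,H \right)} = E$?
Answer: $- \frac{264}{5} \approx -52.8$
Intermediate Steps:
$M{\left(d,J \right)} = 3 - 4 d$ ($M{\left(d,J \right)} = \left(3 - 4 d\right) 1 = 3 - 4 d$)
$\left(-3 - 21\right) M{\left(\frac{1}{5},X{\left(4,-4 \right)} \right)} = \left(-3 - 21\right) \left(3 - \frac{4}{5}\right) = - 24 \left(3 - \frac{4}{5}\right) = \left(-24\right) \frac{11}{5} = - \frac{264}{5}$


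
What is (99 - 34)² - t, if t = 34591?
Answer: -30366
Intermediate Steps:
(99 - 34)² - t = (99 - 34)² - 1*34591 = 65² - 34591 = 4225 - 34591 = -30366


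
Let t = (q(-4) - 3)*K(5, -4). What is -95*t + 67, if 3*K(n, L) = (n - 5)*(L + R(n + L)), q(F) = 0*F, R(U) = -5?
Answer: 67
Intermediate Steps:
q(F) = 0
K(n, L) = (-5 + L)*(-5 + n)/3 (K(n, L) = ((n - 5)*(L - 5))/3 = ((-5 + n)*(-5 + L))/3 = ((-5 + L)*(-5 + n))/3 = (-5 + L)*(-5 + n)/3)
t = 0 (t = (0 - 3)*(25/3 - 5/3*(-4) - 5/3*5 + (1/3)*(-4)*5) = -3*(25/3 + 20/3 - 25/3 - 20/3) = -3*0 = 0)
-95*t + 67 = -95*0 + 67 = 0 + 67 = 67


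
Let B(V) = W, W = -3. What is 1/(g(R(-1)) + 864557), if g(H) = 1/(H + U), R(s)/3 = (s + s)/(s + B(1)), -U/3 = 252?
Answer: 1509/1304616511 ≈ 1.1567e-6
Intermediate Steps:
U = -756 (U = -3*252 = -756)
B(V) = -3
R(s) = 6*s/(-3 + s) (R(s) = 3*((s + s)/(s - 3)) = 3*((2*s)/(-3 + s)) = 3*(2*s/(-3 + s)) = 6*s/(-3 + s))
g(H) = 1/(-756 + H) (g(H) = 1/(H - 756) = 1/(-756 + H))
1/(g(R(-1)) + 864557) = 1/(1/(-756 + 6*(-1)/(-3 - 1)) + 864557) = 1/(1/(-756 + 6*(-1)/(-4)) + 864557) = 1/(1/(-756 + 6*(-1)*(-¼)) + 864557) = 1/(1/(-756 + 3/2) + 864557) = 1/(1/(-1509/2) + 864557) = 1/(-2/1509 + 864557) = 1/(1304616511/1509) = 1509/1304616511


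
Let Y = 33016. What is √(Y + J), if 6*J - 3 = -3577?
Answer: √291783/3 ≈ 180.06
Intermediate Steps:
J = -1787/3 (J = ½ + (⅙)*(-3577) = ½ - 3577/6 = -1787/3 ≈ -595.67)
√(Y + J) = √(33016 - 1787/3) = √(97261/3) = √291783/3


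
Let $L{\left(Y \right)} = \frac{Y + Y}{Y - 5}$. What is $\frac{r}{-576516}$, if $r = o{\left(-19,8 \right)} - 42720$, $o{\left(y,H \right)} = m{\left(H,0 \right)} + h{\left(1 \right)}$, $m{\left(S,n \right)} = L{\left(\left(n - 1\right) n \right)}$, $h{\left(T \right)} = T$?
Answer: $\frac{42719}{576516} \approx 0.074099$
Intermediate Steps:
$L{\left(Y \right)} = \frac{2 Y}{-5 + Y}$
$m{\left(S,n \right)} = \frac{2 n \left(-1 + n\right)}{-5 + n \left(-1 + n\right)}$ ($m{\left(S,n \right)} = \frac{2 \left(n - 1\right) n}{-5 + \left(n - 1\right) n} = \frac{2 \left(-1 + n\right) n}{-5 + \left(-1 + n\right) n} = \frac{2 n \left(-1 + n\right)}{-5 + n \left(-1 + n\right)}$)
$o{\left(y,H \right)} = 1$ ($o{\left(y,H \right)} = 2 \cdot 0 \frac{1}{-5 + 0 \left(-1 + 0\right)} \left(-1 + 0\right) + 1 = 2 \cdot 0 \frac{1}{-5 + 0 \left(-1\right)} \left(-1\right) + 1 = 2 \cdot 0 \frac{1}{-5 + 0} \left(-1\right) + 1 = 2 \cdot 0 \frac{1}{-5} \left(-1\right) + 1 = 2 \cdot 0 \left(- \frac{1}{5}\right) \left(-1\right) + 1 = 0 + 1 = 1$)
$r = -42719$ ($r = 1 - 42720 = -42719$)
$\frac{r}{-576516} = - \frac{42719}{-576516} = \left(-42719\right) \left(- \frac{1}{576516}\right) = \frac{42719}{576516}$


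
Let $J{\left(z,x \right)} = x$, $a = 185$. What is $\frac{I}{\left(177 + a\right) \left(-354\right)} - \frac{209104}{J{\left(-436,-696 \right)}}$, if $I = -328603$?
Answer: $\frac{375346765}{1238764} \approx 303.0$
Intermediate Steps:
$\frac{I}{\left(177 + a\right) \left(-354\right)} - \frac{209104}{J{\left(-436,-696 \right)}} = - \frac{328603}{\left(177 + 185\right) \left(-354\right)} - \frac{209104}{-696} = - \frac{328603}{362 \left(-354\right)} - - \frac{26138}{87} = - \frac{328603}{-128148} + \frac{26138}{87} = \left(-328603\right) \left(- \frac{1}{128148}\right) + \frac{26138}{87} = \frac{328603}{128148} + \frac{26138}{87} = \frac{375346765}{1238764}$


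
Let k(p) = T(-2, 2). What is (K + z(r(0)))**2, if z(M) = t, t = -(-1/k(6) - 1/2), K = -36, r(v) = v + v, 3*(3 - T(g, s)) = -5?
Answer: 61009/49 ≈ 1245.1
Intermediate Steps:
T(g, s) = 14/3 (T(g, s) = 3 - 1/3*(-5) = 3 + 5/3 = 14/3)
r(v) = 2*v
k(p) = 14/3
t = 5/7 (t = -(-1/14/3 - 1/2) = -(-1*3/14 - 1*1/2) = -(-3/14 - 1/2) = -1*(-5/7) = 5/7 ≈ 0.71429)
z(M) = 5/7
(K + z(r(0)))**2 = (-36 + 5/7)**2 = (-247/7)**2 = 61009/49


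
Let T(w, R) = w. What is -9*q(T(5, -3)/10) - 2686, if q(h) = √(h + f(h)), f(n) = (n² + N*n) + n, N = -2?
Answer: -5381/2 ≈ -2690.5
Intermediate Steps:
f(n) = n² - n (f(n) = (n² - 2*n) + n = n² - n)
q(h) = √(h + h*(-1 + h))
-9*q(T(5, -3)/10) - 2686 = -9*√((5/10)²) - 2686 = -9*√((5*(⅒))²) - 2686 = -9*√((½)²) - 2686 = -9*√(¼) - 2686 = -9*½ - 2686 = -9/2 - 2686 = -5381/2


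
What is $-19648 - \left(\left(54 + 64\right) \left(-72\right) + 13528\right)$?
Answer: $-24680$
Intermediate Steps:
$-19648 - \left(\left(54 + 64\right) \left(-72\right) + 13528\right) = -19648 - \left(118 \left(-72\right) + 13528\right) = -19648 - \left(-8496 + 13528\right) = -19648 - 5032 = -24680$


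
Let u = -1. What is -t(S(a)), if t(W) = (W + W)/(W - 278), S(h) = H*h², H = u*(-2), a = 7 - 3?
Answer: 32/123 ≈ 0.26016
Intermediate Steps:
a = 4
H = 2 (H = -1*(-2) = 2)
S(h) = 2*h²
t(W) = 2*W/(-278 + W) (t(W) = (2*W)/(-278 + W) = 2*W/(-278 + W))
-t(S(a)) = -2*2*4²/(-278 + 2*4²) = -2*2*16/(-278 + 2*16) = -2*32/(-278 + 32) = -2*32/(-246) = -2*32*(-1)/246 = -1*(-32/123) = 32/123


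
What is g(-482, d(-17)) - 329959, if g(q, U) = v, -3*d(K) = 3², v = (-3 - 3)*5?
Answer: -329989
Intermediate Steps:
v = -30 (v = -6*5 = -30)
d(K) = -3 (d(K) = -⅓*3² = -⅓*9 = -3)
g(q, U) = -30
g(-482, d(-17)) - 329959 = -30 - 329959 = -329989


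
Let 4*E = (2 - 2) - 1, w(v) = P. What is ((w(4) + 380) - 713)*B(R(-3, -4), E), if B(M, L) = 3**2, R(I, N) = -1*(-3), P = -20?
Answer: -3177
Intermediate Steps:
R(I, N) = 3
w(v) = -20
E = -1/4 (E = ((2 - 2) - 1)/4 = (0 - 1)/4 = (1/4)*(-1) = -1/4 ≈ -0.25000)
B(M, L) = 9
((w(4) + 380) - 713)*B(R(-3, -4), E) = ((-20 + 380) - 713)*9 = (360 - 713)*9 = -353*9 = -3177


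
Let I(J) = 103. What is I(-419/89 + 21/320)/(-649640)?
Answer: -103/649640 ≈ -0.00015855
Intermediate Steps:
I(-419/89 + 21/320)/(-649640) = 103/(-649640) = 103*(-1/649640) = -103/649640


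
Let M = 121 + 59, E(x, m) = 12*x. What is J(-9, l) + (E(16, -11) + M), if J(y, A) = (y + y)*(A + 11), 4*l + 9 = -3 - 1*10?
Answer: 273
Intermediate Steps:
l = -11/2 (l = -9/4 + (-3 - 1*10)/4 = -9/4 + (-3 - 10)/4 = -9/4 + (¼)*(-13) = -9/4 - 13/4 = -11/2 ≈ -5.5000)
M = 180
J(y, A) = 2*y*(11 + A) (J(y, A) = (2*y)*(11 + A) = 2*y*(11 + A))
J(-9, l) + (E(16, -11) + M) = 2*(-9)*(11 - 11/2) + (12*16 + 180) = 2*(-9)*(11/2) + (192 + 180) = -99 + 372 = 273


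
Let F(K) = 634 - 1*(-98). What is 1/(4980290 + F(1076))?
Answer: 1/4981022 ≈ 2.0076e-7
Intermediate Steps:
F(K) = 732 (F(K) = 634 + 98 = 732)
1/(4980290 + F(1076)) = 1/(4980290 + 732) = 1/4981022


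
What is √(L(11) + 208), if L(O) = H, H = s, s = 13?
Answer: √221 ≈ 14.866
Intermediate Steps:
H = 13
L(O) = 13
√(L(11) + 208) = √(13 + 208) = √221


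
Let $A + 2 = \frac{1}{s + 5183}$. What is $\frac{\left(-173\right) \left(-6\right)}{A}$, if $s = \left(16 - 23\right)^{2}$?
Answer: $- \frac{5430816}{10463} \approx -519.05$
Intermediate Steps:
$s = 49$ ($s = \left(-7\right)^{2} = 49$)
$A = - \frac{10463}{5232}$ ($A = -2 + \frac{1}{49 + 5183} = -2 + \frac{1}{5232} = - \frac{10463}{5232} \approx -1.9998$)
$\frac{\left(-173\right) \left(-6\right)}{A} = \frac{\left(-173\right) \left(-6\right)}{- \frac{10463}{5232}} = 1038 \left(- \frac{5232}{10463}\right) = - \frac{5430816}{10463}$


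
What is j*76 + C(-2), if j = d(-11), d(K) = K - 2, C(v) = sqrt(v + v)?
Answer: -988 + 2*I ≈ -988.0 + 2.0*I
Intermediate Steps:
C(v) = sqrt(2)*sqrt(v) (C(v) = sqrt(2*v) = sqrt(2)*sqrt(v))
d(K) = -2 + K
j = -13 (j = -2 - 11 = -13)
j*76 + C(-2) = -13*76 + sqrt(2)*sqrt(-2) = -988 + sqrt(2)*(I*sqrt(2)) = -988 + 2*I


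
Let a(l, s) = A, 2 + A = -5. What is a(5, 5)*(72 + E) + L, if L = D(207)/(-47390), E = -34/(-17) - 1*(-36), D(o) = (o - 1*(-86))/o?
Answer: -7553492393/9809730 ≈ -770.00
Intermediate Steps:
A = -7 (A = -2 - 5 = -7)
D(o) = (86 + o)/o (D(o) = (o + 86)/o = (86 + o)/o)
a(l, s) = -7
E = 38 (E = -34*(-1/17) + 36 = 2 + 36 = 38)
L = -293/9809730 (L = ((86 + 207)/207)/(-47390) = ((1/207)*293)*(-1/47390) = (293/207)*(-1/47390) = -293/9809730 ≈ -2.9868e-5)
a(5, 5)*(72 + E) + L = -7*(72 + 38) - 293/9809730 = -7*110 - 293/9809730 = -770 - 293/9809730 = -7553492393/9809730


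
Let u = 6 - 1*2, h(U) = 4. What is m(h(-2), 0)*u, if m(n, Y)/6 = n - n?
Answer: 0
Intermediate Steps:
m(n, Y) = 0 (m(n, Y) = 6*(n - n) = 6*0 = 0)
u = 4 (u = 6 - 2 = 4)
m(h(-2), 0)*u = 0*4 = 0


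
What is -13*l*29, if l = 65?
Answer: -24505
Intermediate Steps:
-13*l*29 = -13*65*29 = -845*29 = -24505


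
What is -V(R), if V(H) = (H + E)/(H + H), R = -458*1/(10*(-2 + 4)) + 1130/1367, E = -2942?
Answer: -40518883/603486 ≈ -67.141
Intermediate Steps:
R = -301743/13670 (R = -458/(10*2) + 1130*(1/1367) = -458/20 + 1130/1367 = -458*1/20 + 1130/1367 = -229/10 + 1130/1367 = -301743/13670 ≈ -22.073)
V(H) = (-2942 + H)/(2*H) (V(H) = (H - 2942)/(H + H) = (-2942 + H)/((2*H)) = (-2942 + H)*(1/(2*H)) = (-2942 + H)/(2*H))
-V(R) = -(-2942 - 301743/13670)/(2*(-301743/13670)) = -(-13670)*(-40518883)/(2*301743*13670) = -1*40518883/603486 = -40518883/603486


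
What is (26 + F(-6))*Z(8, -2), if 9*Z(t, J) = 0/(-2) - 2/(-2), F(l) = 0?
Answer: 26/9 ≈ 2.8889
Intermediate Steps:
Z(t, J) = ⅑ (Z(t, J) = (0/(-2) - 2/(-2))/9 = (0*(-½) - 2*(-½))/9 = (0 + 1)/9 = (⅑)*1 = ⅑)
(26 + F(-6))*Z(8, -2) = (26 + 0)*(⅑) = 26*(⅑) = 26/9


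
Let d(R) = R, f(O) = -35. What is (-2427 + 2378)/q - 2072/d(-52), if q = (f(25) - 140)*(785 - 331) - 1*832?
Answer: 41586713/1043666 ≈ 39.847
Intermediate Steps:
q = -80282 (q = (-35 - 140)*(785 - 331) - 1*832 = -175*454 - 832 = -79450 - 832 = -80282)
(-2427 + 2378)/q - 2072/d(-52) = (-2427 + 2378)/(-80282) - 2072/(-52) = -49*(-1/80282) - 2072*(-1/52) = 49/80282 + 518/13 = 41586713/1043666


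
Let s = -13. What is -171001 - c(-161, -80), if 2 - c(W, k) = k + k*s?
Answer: -170043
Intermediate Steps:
c(W, k) = 2 + 12*k (c(W, k) = 2 - (k + k*(-13)) = 2 - (k - 13*k) = 2 - (-12)*k = 2 + 12*k)
-171001 - c(-161, -80) = -171001 - (2 + 12*(-80)) = -171001 - (2 - 960) = -171001 - 1*(-958) = -171001 + 958 = -170043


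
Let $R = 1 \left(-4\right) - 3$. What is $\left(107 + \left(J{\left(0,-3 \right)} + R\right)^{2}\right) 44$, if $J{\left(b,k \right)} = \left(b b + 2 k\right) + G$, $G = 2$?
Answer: $10032$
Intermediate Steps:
$J{\left(b,k \right)} = 2 + b^{2} + 2 k$ ($J{\left(b,k \right)} = \left(b b + 2 k\right) + 2 = \left(b^{2} + 2 k\right) + 2 = 2 + b^{2} + 2 k$)
$R = -7$ ($R = -4 - 3 = -7$)
$\left(107 + \left(J{\left(0,-3 \right)} + R\right)^{2}\right) 44 = \left(107 + \left(\left(2 + 0^{2} + 2 \left(-3\right)\right) - 7\right)^{2}\right) 44 = \left(107 + \left(\left(2 + 0 - 6\right) - 7\right)^{2}\right) 44 = \left(107 + \left(-4 - 7\right)^{2}\right) 44 = \left(107 + \left(-11\right)^{2}\right) 44 = \left(107 + 121\right) 44 = 228 \cdot 44 = 10032$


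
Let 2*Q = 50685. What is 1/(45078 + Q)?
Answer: 2/140841 ≈ 1.4200e-5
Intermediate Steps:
Q = 50685/2 (Q = (½)*50685 = 50685/2 ≈ 25343.)
1/(45078 + Q) = 1/(45078 + 50685/2) = 1/(140841/2) = 2/140841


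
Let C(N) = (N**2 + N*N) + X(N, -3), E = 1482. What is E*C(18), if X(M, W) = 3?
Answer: 964782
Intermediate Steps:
C(N) = 3 + 2*N**2 (C(N) = (N**2 + N*N) + 3 = (N**2 + N**2) + 3 = 2*N**2 + 3 = 3 + 2*N**2)
E*C(18) = 1482*(3 + 2*18**2) = 1482*(3 + 2*324) = 1482*(3 + 648) = 1482*651 = 964782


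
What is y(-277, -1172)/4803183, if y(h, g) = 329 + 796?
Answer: 125/533687 ≈ 0.00023422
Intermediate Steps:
y(h, g) = 1125
y(-277, -1172)/4803183 = 1125/4803183 = 1125*(1/4803183) = 125/533687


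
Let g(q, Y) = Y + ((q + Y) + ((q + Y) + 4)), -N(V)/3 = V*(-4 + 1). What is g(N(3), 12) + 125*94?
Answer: 11844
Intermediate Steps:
N(V) = 9*V (N(V) = -3*V*(-4 + 1) = -3*V*(-3) = -(-9)*V = 9*V)
g(q, Y) = 4 + 2*q + 3*Y (g(q, Y) = Y + ((Y + q) + ((Y + q) + 4)) = Y + ((Y + q) + (4 + Y + q)) = Y + (4 + 2*Y + 2*q) = 4 + 2*q + 3*Y)
g(N(3), 12) + 125*94 = (4 + 2*(9*3) + 3*12) + 125*94 = (4 + 2*27 + 36) + 11750 = (4 + 54 + 36) + 11750 = 94 + 11750 = 11844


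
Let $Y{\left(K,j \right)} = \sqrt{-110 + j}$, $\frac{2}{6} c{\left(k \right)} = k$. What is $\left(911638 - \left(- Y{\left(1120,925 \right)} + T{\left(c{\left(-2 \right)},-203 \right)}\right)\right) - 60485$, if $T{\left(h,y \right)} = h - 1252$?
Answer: $852411 + \sqrt{815} \approx 8.5244 \cdot 10^{5}$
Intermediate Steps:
$c{\left(k \right)} = 3 k$
$T{\left(h,y \right)} = -1252 + h$
$\left(911638 - \left(- Y{\left(1120,925 \right)} + T{\left(c{\left(-2 \right)},-203 \right)}\right)\right) - 60485 = \left(911638 - \left(-1252 - 6 - \sqrt{-110 + 925}\right)\right) - 60485 = \left(911638 + \left(\sqrt{815} - \left(-1252 - 6\right)\right)\right) - 60485 = \left(911638 + \left(\sqrt{815} - -1258\right)\right) - 60485 = \left(911638 + \left(\sqrt{815} + 1258\right)\right) - 60485 = \left(911638 + \left(1258 + \sqrt{815}\right)\right) - 60485 = \left(912896 + \sqrt{815}\right) - 60485 = 852411 + \sqrt{815}$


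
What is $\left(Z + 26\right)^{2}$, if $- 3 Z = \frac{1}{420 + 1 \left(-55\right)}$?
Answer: $\frac{810483961}{1199025} \approx 675.95$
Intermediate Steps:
$Z = - \frac{1}{1095}$ ($Z = - \frac{1}{3 \left(420 + 1 \left(-55\right)\right)} = - \frac{1}{3 \left(420 - 55\right)} = - \frac{1}{3 \cdot 365} = \left(- \frac{1}{3}\right) \frac{1}{365} = - \frac{1}{1095} \approx -0.00091324$)
$\left(Z + 26\right)^{2} = \left(- \frac{1}{1095} + 26\right)^{2} = \left(\frac{28469}{1095}\right)^{2} = \frac{810483961}{1199025}$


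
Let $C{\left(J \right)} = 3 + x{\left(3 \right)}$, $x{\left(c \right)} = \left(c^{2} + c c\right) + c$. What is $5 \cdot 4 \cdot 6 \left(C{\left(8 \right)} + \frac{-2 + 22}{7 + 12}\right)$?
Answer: $\frac{57120}{19} \approx 3006.3$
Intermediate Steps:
$x{\left(c \right)} = c + 2 c^{2}$ ($x{\left(c \right)} = \left(c^{2} + c^{2}\right) + c = 2 c^{2} + c = c + 2 c^{2}$)
$C{\left(J \right)} = 24$ ($C{\left(J \right)} = 3 + 3 \left(1 + 2 \cdot 3\right) = 3 + 3 \left(1 + 6\right) = 3 + 3 \cdot 7 = 3 + 21 = 24$)
$5 \cdot 4 \cdot 6 \left(C{\left(8 \right)} + \frac{-2 + 22}{7 + 12}\right) = 5 \cdot 4 \cdot 6 \left(24 + \frac{-2 + 22}{7 + 12}\right) = 20 \cdot 6 \left(24 + \frac{20}{19}\right) = 120 \left(24 + 20 \cdot \frac{1}{19}\right) = 120 \left(24 + \frac{20}{19}\right) = 120 \cdot \frac{476}{19} = \frac{57120}{19}$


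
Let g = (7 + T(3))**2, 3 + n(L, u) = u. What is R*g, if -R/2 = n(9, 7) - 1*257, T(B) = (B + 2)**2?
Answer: 518144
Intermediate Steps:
n(L, u) = -3 + u
T(B) = (2 + B)**2
R = 506 (R = -2*((-3 + 7) - 1*257) = -2*(4 - 257) = -2*(-253) = 506)
g = 1024 (g = (7 + (2 + 3)**2)**2 = (7 + 5**2)**2 = (7 + 25)**2 = 32**2 = 1024)
R*g = 506*1024 = 518144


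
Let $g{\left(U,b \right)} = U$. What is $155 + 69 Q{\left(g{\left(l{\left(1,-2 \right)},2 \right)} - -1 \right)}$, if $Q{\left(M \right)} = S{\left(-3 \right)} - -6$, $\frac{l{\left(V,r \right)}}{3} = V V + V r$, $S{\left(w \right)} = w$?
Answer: $362$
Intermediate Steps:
$l{\left(V,r \right)} = 3 V^{2} + 3 V r$ ($l{\left(V,r \right)} = 3 \left(V V + V r\right) = 3 \left(V^{2} + V r\right) = 3 V^{2} + 3 V r$)
$Q{\left(M \right)} = 3$ ($Q{\left(M \right)} = -3 - -6 = -3 + 6 = 3$)
$155 + 69 Q{\left(g{\left(l{\left(1,-2 \right)},2 \right)} - -1 \right)} = 155 + 69 \cdot 3 = 155 + 207 = 362$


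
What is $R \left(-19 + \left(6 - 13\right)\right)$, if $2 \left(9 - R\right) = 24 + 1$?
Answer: $91$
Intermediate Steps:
$R = - \frac{7}{2}$ ($R = 9 - \frac{24 + 1}{2} = 9 - \frac{25}{2} = - \frac{7}{2} \approx -3.5$)
$R \left(-19 + \left(6 - 13\right)\right) = - \frac{7 \left(-19 + \left(6 - 13\right)\right)}{2} = - \frac{7 \left(-19 - 7\right)}{2} = \left(- \frac{7}{2}\right) \left(-26\right) = 91$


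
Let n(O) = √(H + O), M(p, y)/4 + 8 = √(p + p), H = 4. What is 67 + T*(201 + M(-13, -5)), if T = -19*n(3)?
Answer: 67 - 3211*√7 - 76*I*√182 ≈ -8428.5 - 1025.3*I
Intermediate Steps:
M(p, y) = -32 + 4*√2*√p (M(p, y) = -32 + 4*√(p + p) = -32 + 4*√(2*p) = -32 + 4*(√2*√p) = -32 + 4*√2*√p)
n(O) = √(4 + O)
T = -19*√7 (T = -19*√(4 + 3) = -19*√7 ≈ -50.269)
67 + T*(201 + M(-13, -5)) = 67 + (-19*√7)*(201 + (-32 + 4*√2*√(-13))) = 67 + (-19*√7)*(201 + (-32 + 4*√2*(I*√13))) = 67 + (-19*√7)*(201 + (-32 + 4*I*√26)) = 67 + (-19*√7)*(169 + 4*I*√26) = 67 - 19*√7*(169 + 4*I*√26)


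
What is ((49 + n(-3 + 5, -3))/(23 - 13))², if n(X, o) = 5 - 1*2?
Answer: 676/25 ≈ 27.040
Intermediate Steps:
n(X, o) = 3 (n(X, o) = 5 - 2 = 3)
((49 + n(-3 + 5, -3))/(23 - 13))² = ((49 + 3)/(23 - 13))² = (52/10)² = (52*(⅒))² = (26/5)² = 676/25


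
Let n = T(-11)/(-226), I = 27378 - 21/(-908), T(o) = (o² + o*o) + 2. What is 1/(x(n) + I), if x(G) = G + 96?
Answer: 102604/2818833893 ≈ 3.6399e-5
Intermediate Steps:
T(o) = 2 + 2*o² (T(o) = (o² + o²) + 2 = 2*o² + 2 = 2 + 2*o²)
I = 24859245/908 (I = 27378 - 1/908*(-21) = 27378 + 21/908 = 24859245/908 ≈ 27378.)
n = -122/113 (n = (2 + 2*(-11)²)/(-226) = (2 + 2*121)*(-1/226) = (2 + 242)*(-1/226) = 244*(-1/226) = -122/113 ≈ -1.0796)
x(G) = 96 + G
1/(x(n) + I) = 1/((96 - 122/113) + 24859245/908) = 1/(10726/113 + 24859245/908) = 1/(2818833893/102604) = 102604/2818833893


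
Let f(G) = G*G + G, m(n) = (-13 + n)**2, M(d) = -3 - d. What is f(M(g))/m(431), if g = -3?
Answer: 0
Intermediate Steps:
f(G) = G + G**2 (f(G) = G**2 + G = G + G**2)
f(M(g))/m(431) = ((-3 - 1*(-3))*(1 + (-3 - 1*(-3))))/((-13 + 431)**2) = ((-3 + 3)*(1 + (-3 + 3)))/(418**2) = (0*(1 + 0))/174724 = (0*1)*(1/174724) = 0*(1/174724) = 0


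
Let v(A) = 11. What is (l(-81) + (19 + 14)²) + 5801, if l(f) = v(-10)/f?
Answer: 558079/81 ≈ 6889.9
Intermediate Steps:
l(f) = 11/f
(l(-81) + (19 + 14)²) + 5801 = (11/(-81) + (19 + 14)²) + 5801 = (11*(-1/81) + 33²) + 5801 = (-11/81 + 1089) + 5801 = 88198/81 + 5801 = 558079/81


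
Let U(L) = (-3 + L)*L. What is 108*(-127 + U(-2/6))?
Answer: -13596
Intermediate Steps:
U(L) = L*(-3 + L)
108*(-127 + U(-2/6)) = 108*(-127 + (-2/6)*(-3 - 2/6)) = 108*(-127 + (-2*1/6)*(-3 - 2*1/6)) = 108*(-127 - (-3 - 1/3)/3) = 108*(-127 - 1/3*(-10/3)) = 108*(-127 + 10/9) = 108*(-1133/9) = -13596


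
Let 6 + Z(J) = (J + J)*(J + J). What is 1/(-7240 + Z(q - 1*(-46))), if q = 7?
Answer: 1/3990 ≈ 0.00025063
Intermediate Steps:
Z(J) = -6 + 4*J² (Z(J) = -6 + (J + J)*(J + J) = -6 + (2*J)*(2*J) = -6 + 4*J²)
1/(-7240 + Z(q - 1*(-46))) = 1/(-7240 + (-6 + 4*(7 - 1*(-46))²)) = 1/(-7240 + (-6 + 4*(7 + 46)²)) = 1/(-7240 + (-6 + 4*53²)) = 1/(-7240 + (-6 + 4*2809)) = 1/(-7240 + (-6 + 11236)) = 1/(-7240 + 11230) = 1/3990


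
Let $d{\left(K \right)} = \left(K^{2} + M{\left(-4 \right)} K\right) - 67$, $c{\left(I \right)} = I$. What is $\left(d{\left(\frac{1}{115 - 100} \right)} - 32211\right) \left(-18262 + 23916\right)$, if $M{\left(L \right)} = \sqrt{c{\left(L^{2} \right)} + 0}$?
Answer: $- \frac{41062112806}{225} \approx -1.825 \cdot 10^{8}$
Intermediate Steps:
$M{\left(L \right)} = \sqrt{L^{2}}$ ($M{\left(L \right)} = \sqrt{L^{2} + 0} = \sqrt{L^{2}}$)
$d{\left(K \right)} = -67 + K^{2} + 4 K$ ($d{\left(K \right)} = \left(K^{2} + \sqrt{\left(-4\right)^{2}} K\right) - 67 = \left(K^{2} + \sqrt{16} K\right) - 67 = \left(K^{2} + 4 K\right) - 67 = -67 + K^{2} + 4 K$)
$\left(d{\left(\frac{1}{115 - 100} \right)} - 32211\right) \left(-18262 + 23916\right) = \left(\left(-67 + \left(\frac{1}{115 - 100}\right)^{2} + \frac{4}{115 - 100}\right) - 32211\right) \left(-18262 + 23916\right) = \left(\left(-67 + \left(\frac{1}{15}\right)^{2} + \frac{4}{15}\right) - 32211\right) 5654 = \left(\left(-67 + \left(\frac{1}{15}\right)^{2} + 4 \cdot \frac{1}{15}\right) - 32211\right) 5654 = \left(\left(-67 + \frac{1}{225} + \frac{4}{15}\right) - 32211\right) 5654 = \left(- \frac{15014}{225} - 32211\right) 5654 = \left(- \frac{7262489}{225}\right) 5654 = - \frac{41062112806}{225}$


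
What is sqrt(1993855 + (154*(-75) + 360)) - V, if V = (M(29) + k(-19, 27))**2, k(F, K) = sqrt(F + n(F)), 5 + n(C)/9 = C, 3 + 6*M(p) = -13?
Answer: 2051/9 + sqrt(1982665) + 16*I*sqrt(235)/3 ≈ 1636.0 + 81.758*I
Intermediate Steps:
M(p) = -8/3 (M(p) = -1/2 + (1/6)*(-13) = -1/2 - 13/6 = -8/3)
n(C) = -45 + 9*C
k(F, K) = sqrt(-45 + 10*F) (k(F, K) = sqrt(F + (-45 + 9*F)) = sqrt(-45 + 10*F))
V = (-8/3 + I*sqrt(235))**2 (V = (-8/3 + sqrt(-45 + 10*(-19)))**2 = (-8/3 + sqrt(-45 - 190))**2 = (-8/3 + sqrt(-235))**2 = (-8/3 + I*sqrt(235))**2 ≈ -227.89 - 81.758*I)
sqrt(1993855 + (154*(-75) + 360)) - V = sqrt(1993855 + (154*(-75) + 360)) - (8 - 3*I*sqrt(235))**2/9 = sqrt(1993855 + (-11550 + 360)) - (8 - 3*I*sqrt(235))**2/9 = sqrt(1993855 - 11190) - (8 - 3*I*sqrt(235))**2/9 = sqrt(1982665) - (8 - 3*I*sqrt(235))**2/9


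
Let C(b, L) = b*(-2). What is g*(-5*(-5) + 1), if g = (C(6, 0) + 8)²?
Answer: 416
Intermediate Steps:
C(b, L) = -2*b
g = 16 (g = (-2*6 + 8)² = (-12 + 8)² = (-4)² = 16)
g*(-5*(-5) + 1) = 16*(-5*(-5) + 1) = 16*(25 + 1) = 16*26 = 416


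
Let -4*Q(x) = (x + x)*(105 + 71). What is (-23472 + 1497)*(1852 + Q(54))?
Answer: 63727500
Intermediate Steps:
Q(x) = -88*x (Q(x) = -(x + x)*(105 + 71)/4 = -2*x*176/4 = -88*x)
(-23472 + 1497)*(1852 + Q(54)) = (-23472 + 1497)*(1852 - 88*54) = -21975*(1852 - 4752) = -21975*(-2900) = 63727500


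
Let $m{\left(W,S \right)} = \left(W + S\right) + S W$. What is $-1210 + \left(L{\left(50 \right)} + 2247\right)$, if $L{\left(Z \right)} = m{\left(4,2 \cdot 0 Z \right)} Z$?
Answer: $1237$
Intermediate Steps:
$m{\left(W,S \right)} = S + W + S W$ ($m{\left(W,S \right)} = \left(S + W\right) + S W = S + W + S W$)
$L{\left(Z \right)} = 4 Z$ ($L{\left(Z \right)} = \left(2 \cdot 0 Z + 4 + 2 \cdot 0 Z 4\right) Z = \left(0 Z + 4 + 0 Z 4\right) Z = \left(0 + 4 + 0 \cdot 4\right) Z = \left(0 + 4 + 0\right) Z = 4 Z$)
$-1210 + \left(L{\left(50 \right)} + 2247\right) = -1210 + \left(4 \cdot 50 + 2247\right) = -1210 + \left(200 + 2247\right) = -1210 + 2447 = 1237$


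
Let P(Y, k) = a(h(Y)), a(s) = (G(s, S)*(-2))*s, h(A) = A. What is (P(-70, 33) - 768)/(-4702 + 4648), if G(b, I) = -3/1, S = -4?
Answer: 22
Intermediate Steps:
G(b, I) = -3 (G(b, I) = -3*1 = -3)
a(s) = 6*s (a(s) = (-3*(-2))*s = 6*s)
P(Y, k) = 6*Y
(P(-70, 33) - 768)/(-4702 + 4648) = (6*(-70) - 768)/(-4702 + 4648) = (-420 - 768)/(-54) = -1188*(-1/54) = 22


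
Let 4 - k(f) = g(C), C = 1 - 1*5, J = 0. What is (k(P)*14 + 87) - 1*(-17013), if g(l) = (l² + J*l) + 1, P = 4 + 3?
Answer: 16918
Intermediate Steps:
C = -4 (C = 1 - 5 = -4)
P = 7
g(l) = 1 + l² (g(l) = (l² + 0*l) + 1 = (l² + 0) + 1 = l² + 1 = 1 + l²)
k(f) = -13 (k(f) = 4 - (1 + (-4)²) = 4 - (1 + 16) = 4 - 1*17 = 4 - 17 = -13)
(k(P)*14 + 87) - 1*(-17013) = (-13*14 + 87) - 1*(-17013) = (-182 + 87) + 17013 = -95 + 17013 = 16918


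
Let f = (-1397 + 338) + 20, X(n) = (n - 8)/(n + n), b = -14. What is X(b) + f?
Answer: -14535/14 ≈ -1038.2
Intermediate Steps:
X(n) = (-8 + n)/(2*n) (X(n) = (-8 + n)/((2*n)) = (-8 + n)*(1/(2*n)) = (-8 + n)/(2*n))
f = -1039 (f = -1059 + 20 = -1039)
X(b) + f = (½)*(-8 - 14)/(-14) - 1039 = (½)*(-1/14)*(-22) - 1039 = 11/14 - 1039 = -14535/14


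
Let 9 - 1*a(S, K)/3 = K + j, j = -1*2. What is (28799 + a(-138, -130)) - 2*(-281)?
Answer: 29784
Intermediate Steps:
j = -2
a(S, K) = 33 - 3*K (a(S, K) = 27 - 3*(K - 2) = 27 - 3*(-2 + K) = 27 + (6 - 3*K) = 33 - 3*K)
(28799 + a(-138, -130)) - 2*(-281) = (28799 + (33 - 3*(-130))) - 2*(-281) = (28799 + (33 + 390)) + 562 = (28799 + 423) + 562 = 29222 + 562 = 29784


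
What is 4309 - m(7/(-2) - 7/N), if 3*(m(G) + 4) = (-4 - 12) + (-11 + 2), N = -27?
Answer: 12964/3 ≈ 4321.3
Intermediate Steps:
m(G) = -37/3 (m(G) = -4 + ((-4 - 12) + (-11 + 2))/3 = -4 + (-16 - 9)/3 = -4 + (1/3)*(-25) = -4 - 25/3 = -37/3)
4309 - m(7/(-2) - 7/N) = 4309 - 1*(-37/3) = 4309 + 37/3 = 12964/3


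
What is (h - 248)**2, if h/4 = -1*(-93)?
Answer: 15376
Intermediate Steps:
h = 372 (h = 4*(-1*(-93)) = 4*93 = 372)
(h - 248)**2 = (372 - 248)**2 = 124**2 = 15376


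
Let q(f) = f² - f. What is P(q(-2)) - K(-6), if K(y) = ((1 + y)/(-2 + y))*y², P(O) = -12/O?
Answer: -49/2 ≈ -24.500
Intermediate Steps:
K(y) = y²*(1 + y)/(-2 + y) (K(y) = ((1 + y)/(-2 + y))*y² = y²*(1 + y)/(-2 + y))
P(q(-2)) - K(-6) = -12*(-1/(2*(-1 - 2))) - (-6)²*(1 - 6)/(-2 - 6) = -12/((-2*(-3))) - 36*(-5)/(-8) = -12/6 - 36*(-1)*(-5)/8 = -12*⅙ - 1*45/2 = -2 - 45/2 = -49/2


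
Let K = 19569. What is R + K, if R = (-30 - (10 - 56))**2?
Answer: 19825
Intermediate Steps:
R = 256 (R = (-30 - 1*(-46))**2 = (-30 + 46)**2 = 16**2 = 256)
R + K = 256 + 19569 = 19825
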